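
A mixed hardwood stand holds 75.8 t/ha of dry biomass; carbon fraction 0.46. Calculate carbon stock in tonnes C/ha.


Formula: Carbon Stock = Biomass * Carbon Fraction
C = 75.8 t/ha * 0.46
C = 34.9 t C/ha

34.9


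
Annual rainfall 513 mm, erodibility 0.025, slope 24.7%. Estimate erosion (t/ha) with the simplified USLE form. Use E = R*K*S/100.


Formula: E = R * K * S / 100  (simplified USLE)
R * K = 513 * 0.025 = 12.825
E = 12.825 * 24.7 / 100 = 3.17 t/ha

3.17


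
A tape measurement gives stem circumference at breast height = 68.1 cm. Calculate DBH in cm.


Formula: DBH = C / pi
DBH = 68.1 / pi
pi = 3.14159...
DBH = 21.7 cm

21.7


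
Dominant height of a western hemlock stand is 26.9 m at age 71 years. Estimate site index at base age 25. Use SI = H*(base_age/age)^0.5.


Formula: SI = H_dom * (base_age / age)^0.5
Age ratio = 25 / 71 = 0.35211
sqrt(age_ratio) = 0.59339
SI = 26.9 * 0.59339 = 16.0 m

16.0


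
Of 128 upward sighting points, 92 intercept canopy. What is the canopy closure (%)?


Formula: Canopy closure = covered points / total points * 100
Closure = 92 / 128 * 100
Closure = 0.7188 * 100 = 71.9%

71.9


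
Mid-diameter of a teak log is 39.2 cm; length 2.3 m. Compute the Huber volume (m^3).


Huber: V = Am * L,  Am = pi*(Dm/200)^2
Am = pi*(39.2/200)^2 = 0.120687 m^2
V = 0.120687*2.3 = 0.2776 m^3

0.2776


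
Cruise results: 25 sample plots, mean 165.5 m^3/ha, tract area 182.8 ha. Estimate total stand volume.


Formula: Total Volume = Mean Volume per ha * Total Area
Total Volume = 165.5 m^3/ha * 182.8 ha
Total Volume = 30253 m^3

30253


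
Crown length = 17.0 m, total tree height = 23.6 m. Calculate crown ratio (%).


Formula: Crown Ratio = (Crown Length / Total Height) * 100
CR = (17.0 m / 23.6 m) * 100
CR = 0.7203 * 100 = 72.0%

72.0


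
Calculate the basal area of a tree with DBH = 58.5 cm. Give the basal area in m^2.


Formula: BA = pi * (DBH/2)^2 / 10000  (cm^2 to m^2)
Radius = DBH/2 = 58.5/2 = 29.25 cm
BA = pi * 29.25^2 / 10000
   = 2687.8289 cm^2 / 10000
   = 0.2688 m^2

0.2688


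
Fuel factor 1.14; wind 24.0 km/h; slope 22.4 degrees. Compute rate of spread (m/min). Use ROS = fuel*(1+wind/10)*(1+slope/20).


Formula: ROS = fuel * (1 + wind/10) * (1 + slope/20)
Wind factor = 1 + 24.0/10 = 3.4
Slope factor = 1 + 22.4/20 = 2.12
ROS = 1.14 * 3.4 * 2.12 = 8.22 m/min

8.22


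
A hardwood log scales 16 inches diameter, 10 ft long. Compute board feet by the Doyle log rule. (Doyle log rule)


Doyle: BF = (D - 4)^2 * L / 16
Adjusted diameter = 16 - 4 = 12 in
(D-4)^2 = 12^2 = 144
BF = 144 * 10 / 16 = 90 BF

90


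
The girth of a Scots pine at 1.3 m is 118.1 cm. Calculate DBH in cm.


Formula: DBH = C / pi
DBH = 118.1 / pi
pi = 3.14159...
DBH = 37.6 cm

37.6


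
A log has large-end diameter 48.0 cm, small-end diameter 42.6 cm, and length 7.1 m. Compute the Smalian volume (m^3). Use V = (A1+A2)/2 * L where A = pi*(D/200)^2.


Smalian: V = (A1 + A2)/2 * L,  A = pi*(D/200)^2
A1 = pi*(48.0/200)^2 = 0.180956 m^2
A2 = pi*(42.6/200)^2 = 0.142531 m^2
V = (0.180956+0.142531)/2*7.1 = 1.1484 m^3

1.1484


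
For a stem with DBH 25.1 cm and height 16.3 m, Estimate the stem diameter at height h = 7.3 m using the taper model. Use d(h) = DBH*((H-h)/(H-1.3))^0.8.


Taper: d(h) = DBH * ((H - h) / (H - 1.3))^0.8
Numerator = H - h = 16.3 - 7.3 = 9.0 m
Denominator = H - 1.3 = 16.3 - 1.3 = 15.0 m
Ratio = 9.0 / 15.0 = 0.6
d = 25.1 * 0.6^0.8 = 16.7 cm

16.7


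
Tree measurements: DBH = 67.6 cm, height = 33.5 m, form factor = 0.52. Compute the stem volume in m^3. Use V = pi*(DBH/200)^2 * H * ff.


Formula: V = pi * (DBH/200)^2 * H * ff
Radius = DBH/200 = 67.6/200 = 0.338 m
Radius^2 = 0.338^2 = 0.114244 m^2
V = pi * 0.114244 * 33.5 * 0.52
V = 6.252 m^3

6.252


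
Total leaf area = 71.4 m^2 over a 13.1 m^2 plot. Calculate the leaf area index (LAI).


Formula: LAI = total leaf area / ground area  (dimensionless)
LAI = 71.4 m^2 / 13.1 m^2
LAI = 5.45

5.45


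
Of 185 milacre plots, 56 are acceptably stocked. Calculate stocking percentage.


Formula: Stocking % = stocked plots / total plots * 100
Stocking = 56 / 185 * 100
Stocking = 0.3027 * 100 = 30.3%

30.3


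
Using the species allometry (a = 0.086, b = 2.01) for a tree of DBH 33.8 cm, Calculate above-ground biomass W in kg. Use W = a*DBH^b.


Formula: W = a * DBH^b  (allometric power law)
DBH^b = 33.8^2.01 = 1183.3755
W = 0.086 * 1183.3755 = 101.8 kg

101.8


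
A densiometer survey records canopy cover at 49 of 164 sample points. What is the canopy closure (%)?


Formula: Canopy closure = covered points / total points * 100
Closure = 49 / 164 * 100
Closure = 0.2988 * 100 = 29.9%

29.9


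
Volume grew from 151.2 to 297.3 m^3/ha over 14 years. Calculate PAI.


Formula: PAI = (V_T2 - V_T1) / (T2 - T1)
Volume increment = 297.3 - 151.2 = 146.1 m^3/ha
PAI = 146.1 / 14 = 10.44 m^3/ha/year

10.44


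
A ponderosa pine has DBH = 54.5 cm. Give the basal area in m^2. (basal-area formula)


Formula: BA = pi * (DBH/2)^2 / 10000  (cm^2 to m^2)
Radius = DBH/2 = 54.5/2 = 27.25 cm
BA = pi * 27.25^2 / 10000
   = 2332.8289 cm^2 / 10000
   = 0.2333 m^2

0.2333


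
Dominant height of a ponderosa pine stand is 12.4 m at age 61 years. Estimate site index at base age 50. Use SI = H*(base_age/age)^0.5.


Formula: SI = H_dom * (base_age / age)^0.5
Age ratio = 50 / 61 = 0.81967
sqrt(age_ratio) = 0.90536
SI = 12.4 * 0.90536 = 11.2 m

11.2


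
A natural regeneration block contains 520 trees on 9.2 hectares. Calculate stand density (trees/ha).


Formula: Stand Density = N_trees / Area_ha
Density = 520 trees / 9.2 ha
Density = 57 trees/ha

57


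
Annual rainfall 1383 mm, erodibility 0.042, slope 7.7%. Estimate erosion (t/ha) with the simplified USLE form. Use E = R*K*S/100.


Formula: E = R * K * S / 100  (simplified USLE)
R * K = 1383 * 0.042 = 58.086
E = 58.086 * 7.7 / 100 = 4.47 t/ha

4.47


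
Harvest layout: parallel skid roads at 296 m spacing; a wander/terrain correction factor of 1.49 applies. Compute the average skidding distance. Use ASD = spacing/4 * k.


Formula: ASD = (spacing / 4) * correction
Uncorrected distance = spacing / 4 = 296 / 4 = 74 m
ASD = 74 * 1.49 = 110 m

110


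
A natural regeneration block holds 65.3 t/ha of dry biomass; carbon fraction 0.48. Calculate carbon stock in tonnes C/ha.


Formula: Carbon Stock = Biomass * Carbon Fraction
C = 65.3 t/ha * 0.48
C = 31.3 t C/ha

31.3


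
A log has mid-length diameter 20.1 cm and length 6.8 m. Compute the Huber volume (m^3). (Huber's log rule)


Huber: V = Am * L,  Am = pi*(Dm/200)^2
Am = pi*(20.1/200)^2 = 0.031731 m^2
V = 0.031731*6.8 = 0.2158 m^3

0.2158


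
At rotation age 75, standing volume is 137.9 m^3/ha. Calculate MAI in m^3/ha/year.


Formula: MAI = Total Volume / Stand Age
MAI = 137.9 m^3/ha / 75 years
MAI = 1.84 m^3/ha/year

1.84


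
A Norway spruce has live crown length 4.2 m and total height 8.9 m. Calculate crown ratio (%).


Formula: Crown Ratio = (Crown Length / Total Height) * 100
CR = (4.2 m / 8.9 m) * 100
CR = 0.4719 * 100 = 47.2%

47.2


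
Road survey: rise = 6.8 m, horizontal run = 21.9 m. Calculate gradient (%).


Formula: Gradient = rise / run * 100
Gradient = 6.8 / 21.9 * 100 = 31.1%

31.1


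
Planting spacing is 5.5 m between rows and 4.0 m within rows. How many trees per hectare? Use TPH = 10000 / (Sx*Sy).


Formula: TPH = 10000 m^2/ha / (spacing_x * spacing_y)
Area per tree = 5.5 m * 4.0 m = 22.0 m^2
TPH = 10000 / 22.0 = 455 trees/ha

455


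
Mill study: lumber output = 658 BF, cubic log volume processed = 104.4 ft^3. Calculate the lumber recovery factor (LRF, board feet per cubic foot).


Formula: LRF = Lumber Output (BF) / Log Input (ft^3)
LRF = 658 BF / 104.4 ft^3
LRF = 6.3 BF/ft^3

6.3


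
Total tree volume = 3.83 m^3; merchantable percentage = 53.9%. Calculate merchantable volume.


Formula: MV = V_total * (merchantable_pct / 100)
Merchantable fraction = 53.9% / 100 = 0.539
MV = 3.83 m^3 * 0.539 = 2.064 m^3

2.064


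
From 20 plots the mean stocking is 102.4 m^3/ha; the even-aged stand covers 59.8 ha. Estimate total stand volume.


Formula: Total Volume = Mean Volume per ha * Total Area
Total Volume = 102.4 m^3/ha * 59.8 ha
Total Volume = 6124 m^3

6124


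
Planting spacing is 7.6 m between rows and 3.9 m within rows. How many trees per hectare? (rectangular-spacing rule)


Formula: TPH = 10000 m^2/ha / (spacing_x * spacing_y)
Area per tree = 7.6 m * 3.9 m = 29.64 m^2
TPH = 10000 / 29.64 = 337 trees/ha

337


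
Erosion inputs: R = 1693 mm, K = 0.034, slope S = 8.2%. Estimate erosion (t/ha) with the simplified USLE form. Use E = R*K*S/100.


Formula: E = R * K * S / 100  (simplified USLE)
R * K = 1693 * 0.034 = 57.562
E = 57.562 * 8.2 / 100 = 4.72 t/ha

4.72


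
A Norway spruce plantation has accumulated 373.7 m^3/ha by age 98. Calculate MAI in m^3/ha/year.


Formula: MAI = Total Volume / Stand Age
MAI = 373.7 m^3/ha / 98 years
MAI = 3.81 m^3/ha/year

3.81


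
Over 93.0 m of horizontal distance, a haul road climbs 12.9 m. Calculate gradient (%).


Formula: Gradient = rise / run * 100
Gradient = 12.9 / 93.0 * 100 = 13.9%

13.9


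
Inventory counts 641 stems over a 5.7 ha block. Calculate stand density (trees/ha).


Formula: Stand Density = N_trees / Area_ha
Density = 641 trees / 5.7 ha
Density = 112 trees/ha

112


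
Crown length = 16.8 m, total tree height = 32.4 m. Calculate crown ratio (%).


Formula: Crown Ratio = (Crown Length / Total Height) * 100
CR = (16.8 m / 32.4 m) * 100
CR = 0.5185 * 100 = 51.9%

51.9


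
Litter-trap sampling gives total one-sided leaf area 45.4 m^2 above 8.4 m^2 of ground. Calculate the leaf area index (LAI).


Formula: LAI = total leaf area / ground area  (dimensionless)
LAI = 45.4 m^2 / 8.4 m^2
LAI = 5.4

5.4


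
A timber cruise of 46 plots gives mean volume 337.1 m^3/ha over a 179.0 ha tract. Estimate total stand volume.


Formula: Total Volume = Mean Volume per ha * Total Area
Total Volume = 337.1 m^3/ha * 179.0 ha
Total Volume = 60341 m^3

60341


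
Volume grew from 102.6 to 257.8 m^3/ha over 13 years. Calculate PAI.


Formula: PAI = (V_T2 - V_T1) / (T2 - T1)
Volume increment = 257.8 - 102.6 = 155.2 m^3/ha
PAI = 155.2 / 13 = 11.94 m^3/ha/year

11.94


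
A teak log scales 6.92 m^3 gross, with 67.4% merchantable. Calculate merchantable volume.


Formula: MV = V_total * (merchantable_pct / 100)
Merchantable fraction = 67.4% / 100 = 0.674
MV = 6.92 m^3 * 0.674 = 4.664 m^3

4.664


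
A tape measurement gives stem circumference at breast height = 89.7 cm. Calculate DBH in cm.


Formula: DBH = C / pi
DBH = 89.7 / pi
pi = 3.14159...
DBH = 28.6 cm

28.6


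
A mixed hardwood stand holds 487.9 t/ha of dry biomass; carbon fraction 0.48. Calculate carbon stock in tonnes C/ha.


Formula: Carbon Stock = Biomass * Carbon Fraction
C = 487.9 t/ha * 0.48
C = 234.2 t C/ha

234.2


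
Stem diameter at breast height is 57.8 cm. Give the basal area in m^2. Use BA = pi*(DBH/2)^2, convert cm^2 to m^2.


Formula: BA = pi * (DBH/2)^2 / 10000  (cm^2 to m^2)
Radius = DBH/2 = 57.8/2 = 28.9 cm
BA = pi * 28.9^2 / 10000
   = 2623.8896 cm^2 / 10000
   = 0.2624 m^2

0.2624


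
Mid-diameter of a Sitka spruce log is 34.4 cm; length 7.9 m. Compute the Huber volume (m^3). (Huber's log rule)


Huber: V = Am * L,  Am = pi*(Dm/200)^2
Am = pi*(34.4/200)^2 = 0.092941 m^2
V = 0.092941*7.9 = 0.7342 m^3

0.7342


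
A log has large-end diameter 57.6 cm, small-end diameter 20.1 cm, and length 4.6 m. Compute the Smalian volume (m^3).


Smalian: V = (A1 + A2)/2 * L,  A = pi*(D/200)^2
A1 = pi*(57.6/200)^2 = 0.260576 m^2
A2 = pi*(20.1/200)^2 = 0.031731 m^2
V = (0.260576+0.031731)/2*4.6 = 0.6723 m^3

0.6723


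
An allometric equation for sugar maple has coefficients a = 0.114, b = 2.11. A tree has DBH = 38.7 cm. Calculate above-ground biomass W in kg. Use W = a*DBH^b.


Formula: W = a * DBH^b  (allometric power law)
DBH^b = 38.7^2.11 = 2239.0827
W = 0.114 * 2239.0827 = 255.3 kg

255.3


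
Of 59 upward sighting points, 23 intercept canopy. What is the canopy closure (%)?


Formula: Canopy closure = covered points / total points * 100
Closure = 23 / 59 * 100
Closure = 0.3898 * 100 = 39.0%

39.0


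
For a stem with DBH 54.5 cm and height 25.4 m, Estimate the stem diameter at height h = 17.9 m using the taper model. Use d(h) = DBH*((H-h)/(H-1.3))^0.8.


Taper: d(h) = DBH * ((H - h) / (H - 1.3))^0.8
Numerator = H - h = 25.4 - 17.9 = 7.5 m
Denominator = H - 1.3 = 25.4 - 1.3 = 24.1 m
Ratio = 7.5 / 24.1 = 0.3112
d = 54.5 * 0.3112^0.8 = 21.4 cm

21.4


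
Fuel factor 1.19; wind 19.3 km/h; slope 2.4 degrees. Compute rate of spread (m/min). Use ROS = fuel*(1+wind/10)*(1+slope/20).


Formula: ROS = fuel * (1 + wind/10) * (1 + slope/20)
Wind factor = 1 + 19.3/10 = 2.93
Slope factor = 1 + 2.4/20 = 1.12
ROS = 1.19 * 2.93 * 1.12 = 3.91 m/min

3.91


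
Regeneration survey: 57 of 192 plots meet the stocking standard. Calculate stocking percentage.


Formula: Stocking % = stocked plots / total plots * 100
Stocking = 57 / 192 * 100
Stocking = 0.2969 * 100 = 29.7%

29.7


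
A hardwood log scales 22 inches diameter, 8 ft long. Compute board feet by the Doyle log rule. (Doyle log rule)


Doyle: BF = (D - 4)^2 * L / 16
Adjusted diameter = 22 - 4 = 18 in
(D-4)^2 = 18^2 = 324
BF = 324 * 8 / 16 = 162 BF

162


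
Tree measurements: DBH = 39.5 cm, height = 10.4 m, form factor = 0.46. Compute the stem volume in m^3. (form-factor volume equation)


Formula: V = pi * (DBH/200)^2 * H * ff
Radius = DBH/200 = 39.5/200 = 0.1975 m
Radius^2 = 0.1975^2 = 0.03900625 m^2
V = pi * 0.03900625 * 10.4 * 0.46
V = 0.586 m^3

0.586


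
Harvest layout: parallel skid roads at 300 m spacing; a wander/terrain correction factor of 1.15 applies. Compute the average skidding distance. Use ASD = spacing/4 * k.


Formula: ASD = (spacing / 4) * correction
Uncorrected distance = spacing / 4 = 300 / 4 = 75 m
ASD = 75 * 1.15 = 86 m

86


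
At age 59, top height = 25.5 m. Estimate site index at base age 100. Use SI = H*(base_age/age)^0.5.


Formula: SI = H_dom * (base_age / age)^0.5
Age ratio = 100 / 59 = 1.69492
sqrt(age_ratio) = 1.30189
SI = 25.5 * 1.30189 = 33.2 m

33.2


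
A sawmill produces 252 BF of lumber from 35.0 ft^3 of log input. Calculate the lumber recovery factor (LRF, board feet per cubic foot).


Formula: LRF = Lumber Output (BF) / Log Input (ft^3)
LRF = 252 BF / 35.0 ft^3
LRF = 7.2 BF/ft^3

7.2


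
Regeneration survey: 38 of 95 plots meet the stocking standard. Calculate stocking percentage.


Formula: Stocking % = stocked plots / total plots * 100
Stocking = 38 / 95 * 100
Stocking = 0.4 * 100 = 40.0%

40.0


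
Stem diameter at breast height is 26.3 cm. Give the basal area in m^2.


Formula: BA = pi * (DBH/2)^2 / 10000  (cm^2 to m^2)
Radius = DBH/2 = 26.3/2 = 13.15 cm
BA = pi * 13.15^2 / 10000
   = 543.2521 cm^2 / 10000
   = 0.0543 m^2

0.0543


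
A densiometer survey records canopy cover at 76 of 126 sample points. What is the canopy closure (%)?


Formula: Canopy closure = covered points / total points * 100
Closure = 76 / 126 * 100
Closure = 0.6032 * 100 = 60.3%

60.3


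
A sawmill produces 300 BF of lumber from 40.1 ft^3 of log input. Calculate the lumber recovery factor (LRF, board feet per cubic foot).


Formula: LRF = Lumber Output (BF) / Log Input (ft^3)
LRF = 300 BF / 40.1 ft^3
LRF = 7.48 BF/ft^3

7.48


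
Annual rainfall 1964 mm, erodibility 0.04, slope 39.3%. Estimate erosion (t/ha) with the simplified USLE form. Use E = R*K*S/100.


Formula: E = R * K * S / 100  (simplified USLE)
R * K = 1964 * 0.04 = 78.56
E = 78.56 * 39.3 / 100 = 30.87 t/ha

30.87


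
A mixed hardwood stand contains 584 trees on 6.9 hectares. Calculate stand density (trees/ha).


Formula: Stand Density = N_trees / Area_ha
Density = 584 trees / 6.9 ha
Density = 85 trees/ha

85


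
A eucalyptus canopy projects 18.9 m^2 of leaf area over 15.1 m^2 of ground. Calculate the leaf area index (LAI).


Formula: LAI = total leaf area / ground area  (dimensionless)
LAI = 18.9 m^2 / 15.1 m^2
LAI = 1.25

1.25


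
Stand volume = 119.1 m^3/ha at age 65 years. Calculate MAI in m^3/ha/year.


Formula: MAI = Total Volume / Stand Age
MAI = 119.1 m^3/ha / 65 years
MAI = 1.83 m^3/ha/year

1.83


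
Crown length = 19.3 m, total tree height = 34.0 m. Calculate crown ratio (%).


Formula: Crown Ratio = (Crown Length / Total Height) * 100
CR = (19.3 m / 34.0 m) * 100
CR = 0.5676 * 100 = 56.8%

56.8


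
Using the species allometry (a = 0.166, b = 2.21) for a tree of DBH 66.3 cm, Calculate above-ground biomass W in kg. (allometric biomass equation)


Formula: W = a * DBH^b  (allometric power law)
DBH^b = 66.3^2.21 = 10605.8358
W = 0.166 * 10605.8358 = 1760.6 kg

1760.6


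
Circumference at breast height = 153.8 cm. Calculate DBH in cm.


Formula: DBH = C / pi
DBH = 153.8 / pi
pi = 3.14159...
DBH = 49.0 cm

49.0


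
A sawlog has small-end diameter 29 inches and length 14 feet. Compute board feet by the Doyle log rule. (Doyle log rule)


Doyle: BF = (D - 4)^2 * L / 16
Adjusted diameter = 29 - 4 = 25 in
(D-4)^2 = 25^2 = 625
BF = 625 * 14 / 16 = 547 BF

547


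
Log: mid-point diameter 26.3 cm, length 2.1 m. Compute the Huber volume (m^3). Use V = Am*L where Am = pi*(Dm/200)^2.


Huber: V = Am * L,  Am = pi*(Dm/200)^2
Am = pi*(26.3/200)^2 = 0.054325 m^2
V = 0.054325*2.1 = 0.1141 m^3

0.1141


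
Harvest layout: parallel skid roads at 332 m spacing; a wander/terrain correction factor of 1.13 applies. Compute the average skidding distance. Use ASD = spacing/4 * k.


Formula: ASD = (spacing / 4) * correction
Uncorrected distance = spacing / 4 = 332 / 4 = 83 m
ASD = 83 * 1.13 = 94 m

94


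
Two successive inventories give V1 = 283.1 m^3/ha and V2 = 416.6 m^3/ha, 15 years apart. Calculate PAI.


Formula: PAI = (V_T2 - V_T1) / (T2 - T1)
Volume increment = 416.6 - 283.1 = 133.5 m^3/ha
PAI = 133.5 / 15 = 8.9 m^3/ha/year

8.9


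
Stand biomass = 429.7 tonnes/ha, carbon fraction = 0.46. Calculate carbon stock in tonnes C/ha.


Formula: Carbon Stock = Biomass * Carbon Fraction
C = 429.7 t/ha * 0.46
C = 197.7 t C/ha

197.7


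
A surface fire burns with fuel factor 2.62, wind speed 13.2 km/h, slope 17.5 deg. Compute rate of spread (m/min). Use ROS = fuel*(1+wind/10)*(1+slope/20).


Formula: ROS = fuel * (1 + wind/10) * (1 + slope/20)
Wind factor = 1 + 13.2/10 = 2.32
Slope factor = 1 + 17.5/20 = 1.875
ROS = 2.62 * 2.32 * 1.875 = 11.4 m/min

11.4


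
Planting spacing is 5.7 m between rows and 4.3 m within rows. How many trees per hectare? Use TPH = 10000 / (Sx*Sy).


Formula: TPH = 10000 m^2/ha / (spacing_x * spacing_y)
Area per tree = 5.7 m * 4.3 m = 24.51 m^2
TPH = 10000 / 24.51 = 408 trees/ha

408


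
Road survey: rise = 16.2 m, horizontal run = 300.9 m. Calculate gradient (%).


Formula: Gradient = rise / run * 100
Gradient = 16.2 / 300.9 * 100 = 5.4%

5.4


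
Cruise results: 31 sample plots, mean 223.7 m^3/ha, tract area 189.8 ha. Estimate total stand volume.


Formula: Total Volume = Mean Volume per ha * Total Area
Total Volume = 223.7 m^3/ha * 189.8 ha
Total Volume = 42458 m^3

42458


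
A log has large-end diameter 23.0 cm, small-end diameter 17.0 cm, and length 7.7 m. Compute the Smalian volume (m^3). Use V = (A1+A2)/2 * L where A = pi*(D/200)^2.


Smalian: V = (A1 + A2)/2 * L,  A = pi*(D/200)^2
A1 = pi*(23.0/200)^2 = 0.041548 m^2
A2 = pi*(17.0/200)^2 = 0.022698 m^2
V = (0.041548+0.022698)/2*7.7 = 0.2473 m^3

0.2473


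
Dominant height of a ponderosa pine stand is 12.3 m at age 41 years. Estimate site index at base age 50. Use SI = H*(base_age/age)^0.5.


Formula: SI = H_dom * (base_age / age)^0.5
Age ratio = 50 / 41 = 1.21951
sqrt(age_ratio) = 1.10432
SI = 12.3 * 1.10432 = 13.6 m

13.6


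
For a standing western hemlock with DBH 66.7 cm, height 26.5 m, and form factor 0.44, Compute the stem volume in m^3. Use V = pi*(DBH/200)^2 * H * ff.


Formula: V = pi * (DBH/200)^2 * H * ff
Radius = DBH/200 = 66.7/200 = 0.3335 m
Radius^2 = 0.3335^2 = 0.11122225 m^2
V = pi * 0.11122225 * 26.5 * 0.44
V = 4.074 m^3

4.074


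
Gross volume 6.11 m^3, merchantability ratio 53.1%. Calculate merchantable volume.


Formula: MV = V_total * (merchantable_pct / 100)
Merchantable fraction = 53.1% / 100 = 0.531
MV = 6.11 m^3 * 0.531 = 3.244 m^3

3.244


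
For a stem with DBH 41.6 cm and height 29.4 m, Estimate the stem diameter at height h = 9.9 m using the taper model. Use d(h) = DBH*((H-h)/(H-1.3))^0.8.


Taper: d(h) = DBH * ((H - h) / (H - 1.3))^0.8
Numerator = H - h = 29.4 - 9.9 = 19.5 m
Denominator = H - 1.3 = 29.4 - 1.3 = 28.1 m
Ratio = 19.5 / 28.1 = 0.69395
d = 41.6 * 0.69395^0.8 = 31.1 cm

31.1


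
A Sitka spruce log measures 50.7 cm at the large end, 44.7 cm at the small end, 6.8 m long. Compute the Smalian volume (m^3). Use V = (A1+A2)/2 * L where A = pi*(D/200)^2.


Smalian: V = (A1 + A2)/2 * L,  A = pi*(D/200)^2
A1 = pi*(50.7/200)^2 = 0.201886 m^2
A2 = pi*(44.7/200)^2 = 0.15693 m^2
V = (0.201886+0.15693)/2*6.8 = 1.22 m^3

1.22


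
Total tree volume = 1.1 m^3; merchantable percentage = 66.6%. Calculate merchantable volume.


Formula: MV = V_total * (merchantable_pct / 100)
Merchantable fraction = 66.6% / 100 = 0.666
MV = 1.1 m^3 * 0.666 = 0.733 m^3

0.733


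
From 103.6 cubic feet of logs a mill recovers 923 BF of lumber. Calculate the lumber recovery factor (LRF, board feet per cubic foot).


Formula: LRF = Lumber Output (BF) / Log Input (ft^3)
LRF = 923 BF / 103.6 ft^3
LRF = 8.91 BF/ft^3

8.91


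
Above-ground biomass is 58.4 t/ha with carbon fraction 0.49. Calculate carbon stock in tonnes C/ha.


Formula: Carbon Stock = Biomass * Carbon Fraction
C = 58.4 t/ha * 0.49
C = 28.6 t C/ha

28.6


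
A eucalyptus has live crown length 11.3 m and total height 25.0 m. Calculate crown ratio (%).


Formula: Crown Ratio = (Crown Length / Total Height) * 100
CR = (11.3 m / 25.0 m) * 100
CR = 0.452 * 100 = 45.2%

45.2


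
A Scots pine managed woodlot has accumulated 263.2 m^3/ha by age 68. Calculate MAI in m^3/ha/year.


Formula: MAI = Total Volume / Stand Age
MAI = 263.2 m^3/ha / 68 years
MAI = 3.87 m^3/ha/year

3.87


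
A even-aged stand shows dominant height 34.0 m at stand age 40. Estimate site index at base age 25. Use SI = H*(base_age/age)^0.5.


Formula: SI = H_dom * (base_age / age)^0.5
Age ratio = 25 / 40 = 0.625
sqrt(age_ratio) = 0.79057
SI = 34.0 * 0.79057 = 26.9 m

26.9


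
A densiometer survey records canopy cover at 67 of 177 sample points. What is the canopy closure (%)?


Formula: Canopy closure = covered points / total points * 100
Closure = 67 / 177 * 100
Closure = 0.3785 * 100 = 37.9%

37.9


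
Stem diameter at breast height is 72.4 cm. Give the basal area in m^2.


Formula: BA = pi * (DBH/2)^2 / 10000  (cm^2 to m^2)
Radius = DBH/2 = 72.4/2 = 36.2 cm
BA = pi * 36.2^2 / 10000
   = 4116.8687 cm^2 / 10000
   = 0.4117 m^2

0.4117


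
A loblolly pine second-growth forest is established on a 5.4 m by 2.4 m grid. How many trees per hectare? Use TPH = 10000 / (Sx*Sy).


Formula: TPH = 10000 m^2/ha / (spacing_x * spacing_y)
Area per tree = 5.4 m * 2.4 m = 12.96 m^2
TPH = 10000 / 12.96 = 772 trees/ha

772


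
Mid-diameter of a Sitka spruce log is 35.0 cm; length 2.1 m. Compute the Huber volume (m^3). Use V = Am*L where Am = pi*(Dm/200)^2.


Huber: V = Am * L,  Am = pi*(Dm/200)^2
Am = pi*(35.0/200)^2 = 0.096211 m^2
V = 0.096211*2.1 = 0.202 m^3

0.202


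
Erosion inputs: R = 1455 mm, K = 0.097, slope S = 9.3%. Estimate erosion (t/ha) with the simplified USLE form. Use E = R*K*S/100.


Formula: E = R * K * S / 100  (simplified USLE)
R * K = 1455 * 0.097 = 141.135
E = 141.135 * 9.3 / 100 = 13.13 t/ha

13.13


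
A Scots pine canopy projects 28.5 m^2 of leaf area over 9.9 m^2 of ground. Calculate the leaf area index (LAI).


Formula: LAI = total leaf area / ground area  (dimensionless)
LAI = 28.5 m^2 / 9.9 m^2
LAI = 2.88

2.88


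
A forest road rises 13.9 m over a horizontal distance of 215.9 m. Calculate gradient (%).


Formula: Gradient = rise / run * 100
Gradient = 13.9 / 215.9 * 100 = 6.4%

6.4


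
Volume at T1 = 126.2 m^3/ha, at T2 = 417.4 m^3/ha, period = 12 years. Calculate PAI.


Formula: PAI = (V_T2 - V_T1) / (T2 - T1)
Volume increment = 417.4 - 126.2 = 291.2 m^3/ha
PAI = 291.2 / 12 = 24.27 m^3/ha/year

24.27


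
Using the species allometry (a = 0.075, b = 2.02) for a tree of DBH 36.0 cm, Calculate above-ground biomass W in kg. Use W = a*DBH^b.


Formula: W = a * DBH^b  (allometric power law)
DBH^b = 36.0^2.02 = 1392.2943
W = 0.075 * 1392.2943 = 104.4 kg

104.4


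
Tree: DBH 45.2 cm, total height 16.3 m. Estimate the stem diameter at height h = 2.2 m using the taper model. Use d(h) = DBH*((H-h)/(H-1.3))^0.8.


Taper: d(h) = DBH * ((H - h) / (H - 1.3))^0.8
Numerator = H - h = 16.3 - 2.2 = 14.1 m
Denominator = H - 1.3 = 16.3 - 1.3 = 15.0 m
Ratio = 14.1 / 15.0 = 0.94
d = 45.2 * 0.94^0.8 = 43.0 cm

43.0


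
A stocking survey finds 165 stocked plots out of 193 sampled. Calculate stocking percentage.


Formula: Stocking % = stocked plots / total plots * 100
Stocking = 165 / 193 * 100
Stocking = 0.8549 * 100 = 85.5%

85.5


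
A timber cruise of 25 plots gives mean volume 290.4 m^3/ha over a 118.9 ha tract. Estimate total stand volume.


Formula: Total Volume = Mean Volume per ha * Total Area
Total Volume = 290.4 m^3/ha * 118.9 ha
Total Volume = 34529 m^3

34529


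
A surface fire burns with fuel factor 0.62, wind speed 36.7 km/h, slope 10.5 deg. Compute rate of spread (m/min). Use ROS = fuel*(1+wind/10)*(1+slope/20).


Formula: ROS = fuel * (1 + wind/10) * (1 + slope/20)
Wind factor = 1 + 36.7/10 = 4.67
Slope factor = 1 + 10.5/20 = 1.525
ROS = 0.62 * 4.67 * 1.525 = 4.42 m/min

4.42


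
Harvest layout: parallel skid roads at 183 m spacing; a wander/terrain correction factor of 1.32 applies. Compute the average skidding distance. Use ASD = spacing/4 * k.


Formula: ASD = (spacing / 4) * correction
Uncorrected distance = spacing / 4 = 183 / 4 = 45.75 m
ASD = 45.75 * 1.32 = 60 m

60


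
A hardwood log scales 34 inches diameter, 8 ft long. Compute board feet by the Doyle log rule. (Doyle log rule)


Doyle: BF = (D - 4)^2 * L / 16
Adjusted diameter = 34 - 4 = 30 in
(D-4)^2 = 30^2 = 900
BF = 900 * 8 / 16 = 450 BF

450


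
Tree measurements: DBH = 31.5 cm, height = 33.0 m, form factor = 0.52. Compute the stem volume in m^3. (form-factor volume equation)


Formula: V = pi * (DBH/200)^2 * H * ff
Radius = DBH/200 = 31.5/200 = 0.1575 m
Radius^2 = 0.1575^2 = 0.02480625 m^2
V = pi * 0.02480625 * 33.0 * 0.52
V = 1.337 m^3

1.337


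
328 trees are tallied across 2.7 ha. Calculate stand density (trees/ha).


Formula: Stand Density = N_trees / Area_ha
Density = 328 trees / 2.7 ha
Density = 121 trees/ha

121


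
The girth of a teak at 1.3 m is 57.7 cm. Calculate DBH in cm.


Formula: DBH = C / pi
DBH = 57.7 / pi
pi = 3.14159...
DBH = 18.4 cm

18.4


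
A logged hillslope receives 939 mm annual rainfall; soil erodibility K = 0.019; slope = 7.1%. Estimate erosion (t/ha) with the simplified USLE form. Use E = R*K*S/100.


Formula: E = R * K * S / 100  (simplified USLE)
R * K = 939 * 0.019 = 17.841
E = 17.841 * 7.1 / 100 = 1.27 t/ha

1.27


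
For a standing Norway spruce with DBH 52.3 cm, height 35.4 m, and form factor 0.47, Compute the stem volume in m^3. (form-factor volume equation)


Formula: V = pi * (DBH/200)^2 * H * ff
Radius = DBH/200 = 52.3/200 = 0.2615 m
Radius^2 = 0.2615^2 = 0.06838225 m^2
V = pi * 0.06838225 * 35.4 * 0.47
V = 3.574 m^3

3.574


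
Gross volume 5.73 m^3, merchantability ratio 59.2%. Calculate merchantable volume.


Formula: MV = V_total * (merchantable_pct / 100)
Merchantable fraction = 59.2% / 100 = 0.592
MV = 5.73 m^3 * 0.592 = 3.392 m^3

3.392


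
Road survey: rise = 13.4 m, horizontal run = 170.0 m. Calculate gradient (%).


Formula: Gradient = rise / run * 100
Gradient = 13.4 / 170.0 * 100 = 7.9%

7.9


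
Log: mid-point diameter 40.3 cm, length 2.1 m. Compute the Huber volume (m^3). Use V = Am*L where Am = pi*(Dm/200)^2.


Huber: V = Am * L,  Am = pi*(Dm/200)^2
Am = pi*(40.3/200)^2 = 0.127556 m^2
V = 0.127556*2.1 = 0.2679 m^3

0.2679


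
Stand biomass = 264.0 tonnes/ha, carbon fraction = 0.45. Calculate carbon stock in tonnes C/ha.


Formula: Carbon Stock = Biomass * Carbon Fraction
C = 264.0 t/ha * 0.45
C = 118.8 t C/ha

118.8


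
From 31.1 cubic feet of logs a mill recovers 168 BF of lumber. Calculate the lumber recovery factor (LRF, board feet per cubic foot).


Formula: LRF = Lumber Output (BF) / Log Input (ft^3)
LRF = 168 BF / 31.1 ft^3
LRF = 5.4 BF/ft^3

5.4


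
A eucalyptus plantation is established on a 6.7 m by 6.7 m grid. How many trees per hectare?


Formula: TPH = 10000 m^2/ha / (spacing_x * spacing_y)
Area per tree = 6.7 m * 6.7 m = 44.89 m^2
TPH = 10000 / 44.89 = 223 trees/ha

223


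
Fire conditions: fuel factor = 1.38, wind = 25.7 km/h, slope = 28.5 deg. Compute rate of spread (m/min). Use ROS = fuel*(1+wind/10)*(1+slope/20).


Formula: ROS = fuel * (1 + wind/10) * (1 + slope/20)
Wind factor = 1 + 25.7/10 = 3.57
Slope factor = 1 + 28.5/20 = 2.425
ROS = 1.38 * 3.57 * 2.425 = 11.95 m/min

11.95


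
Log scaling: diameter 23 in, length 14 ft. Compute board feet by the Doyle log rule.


Doyle: BF = (D - 4)^2 * L / 16
Adjusted diameter = 23 - 4 = 19 in
(D-4)^2 = 19^2 = 361
BF = 361 * 14 / 16 = 316 BF

316


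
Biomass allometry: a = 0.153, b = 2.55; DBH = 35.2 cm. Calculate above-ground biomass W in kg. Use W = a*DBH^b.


Formula: W = a * DBH^b  (allometric power law)
DBH^b = 35.2^2.55 = 8783.8274
W = 0.153 * 8783.8274 = 1343.9 kg

1343.9


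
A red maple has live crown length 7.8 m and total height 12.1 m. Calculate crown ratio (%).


Formula: Crown Ratio = (Crown Length / Total Height) * 100
CR = (7.8 m / 12.1 m) * 100
CR = 0.6446 * 100 = 64.5%

64.5


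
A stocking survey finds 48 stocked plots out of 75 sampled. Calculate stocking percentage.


Formula: Stocking % = stocked plots / total plots * 100
Stocking = 48 / 75 * 100
Stocking = 0.64 * 100 = 64.0%

64.0


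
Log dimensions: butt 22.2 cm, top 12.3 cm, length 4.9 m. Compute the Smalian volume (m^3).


Smalian: V = (A1 + A2)/2 * L,  A = pi*(D/200)^2
A1 = pi*(22.2/200)^2 = 0.038708 m^2
A2 = pi*(12.3/200)^2 = 0.011882 m^2
V = (0.038708+0.011882)/2*4.9 = 0.1239 m^3

0.1239


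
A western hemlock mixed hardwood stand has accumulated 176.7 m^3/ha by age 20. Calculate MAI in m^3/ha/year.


Formula: MAI = Total Volume / Stand Age
MAI = 176.7 m^3/ha / 20 years
MAI = 8.84 m^3/ha/year

8.84


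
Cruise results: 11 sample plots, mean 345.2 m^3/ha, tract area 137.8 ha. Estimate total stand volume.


Formula: Total Volume = Mean Volume per ha * Total Area
Total Volume = 345.2 m^3/ha * 137.8 ha
Total Volume = 47569 m^3

47569


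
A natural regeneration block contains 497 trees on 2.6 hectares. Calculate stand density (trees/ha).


Formula: Stand Density = N_trees / Area_ha
Density = 497 trees / 2.6 ha
Density = 191 trees/ha

191


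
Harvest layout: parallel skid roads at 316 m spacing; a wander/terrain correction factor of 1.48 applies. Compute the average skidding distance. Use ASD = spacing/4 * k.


Formula: ASD = (spacing / 4) * correction
Uncorrected distance = spacing / 4 = 316 / 4 = 79 m
ASD = 79 * 1.48 = 117 m

117


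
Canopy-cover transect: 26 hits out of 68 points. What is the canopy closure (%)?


Formula: Canopy closure = covered points / total points * 100
Closure = 26 / 68 * 100
Closure = 0.3824 * 100 = 38.2%

38.2


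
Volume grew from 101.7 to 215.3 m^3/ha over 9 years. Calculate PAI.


Formula: PAI = (V_T2 - V_T1) / (T2 - T1)
Volume increment = 215.3 - 101.7 = 113.6 m^3/ha
PAI = 113.6 / 9 = 12.62 m^3/ha/year

12.62


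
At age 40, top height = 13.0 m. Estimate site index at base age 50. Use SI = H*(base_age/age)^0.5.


Formula: SI = H_dom * (base_age / age)^0.5
Age ratio = 50 / 40 = 1.25
sqrt(age_ratio) = 1.11803
SI = 13.0 * 1.11803 = 14.5 m

14.5


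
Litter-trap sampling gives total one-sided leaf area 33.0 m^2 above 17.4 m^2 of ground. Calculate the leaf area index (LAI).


Formula: LAI = total leaf area / ground area  (dimensionless)
LAI = 33.0 m^2 / 17.4 m^2
LAI = 1.9

1.9


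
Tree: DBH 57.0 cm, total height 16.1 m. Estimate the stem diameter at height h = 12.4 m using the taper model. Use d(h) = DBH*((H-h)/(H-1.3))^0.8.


Taper: d(h) = DBH * ((H - h) / (H - 1.3))^0.8
Numerator = H - h = 16.1 - 12.4 = 3.7 m
Denominator = H - 1.3 = 16.1 - 1.3 = 14.8 m
Ratio = 3.7 / 14.8 = 0.25
d = 57.0 * 0.25^0.8 = 18.8 cm

18.8


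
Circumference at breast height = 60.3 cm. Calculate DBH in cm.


Formula: DBH = C / pi
DBH = 60.3 / pi
pi = 3.14159...
DBH = 19.2 cm

19.2


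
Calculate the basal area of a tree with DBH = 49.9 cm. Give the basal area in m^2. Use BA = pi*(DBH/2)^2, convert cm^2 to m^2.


Formula: BA = pi * (DBH/2)^2 / 10000  (cm^2 to m^2)
Radius = DBH/2 = 49.9/2 = 24.95 cm
BA = pi * 24.95^2 / 10000
   = 1955.6493 cm^2 / 10000
   = 0.1956 m^2

0.1956


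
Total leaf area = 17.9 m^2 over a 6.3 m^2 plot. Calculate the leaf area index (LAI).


Formula: LAI = total leaf area / ground area  (dimensionless)
LAI = 17.9 m^2 / 6.3 m^2
LAI = 2.84

2.84


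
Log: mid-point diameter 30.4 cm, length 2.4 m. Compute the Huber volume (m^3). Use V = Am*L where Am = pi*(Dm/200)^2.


Huber: V = Am * L,  Am = pi*(Dm/200)^2
Am = pi*(30.4/200)^2 = 0.072583 m^2
V = 0.072583*2.4 = 0.1742 m^3

0.1742


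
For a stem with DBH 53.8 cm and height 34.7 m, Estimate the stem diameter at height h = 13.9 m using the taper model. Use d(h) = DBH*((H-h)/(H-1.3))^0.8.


Taper: d(h) = DBH * ((H - h) / (H - 1.3))^0.8
Numerator = H - h = 34.7 - 13.9 = 20.8 m
Denominator = H - 1.3 = 34.7 - 1.3 = 33.4 m
Ratio = 20.8 / 33.4 = 0.62275
d = 53.8 * 0.62275^0.8 = 36.8 cm

36.8


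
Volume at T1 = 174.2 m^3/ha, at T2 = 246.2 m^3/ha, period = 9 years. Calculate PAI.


Formula: PAI = (V_T2 - V_T1) / (T2 - T1)
Volume increment = 246.2 - 174.2 = 72.0 m^3/ha
PAI = 72.0 / 9 = 8.0 m^3/ha/year

8.0


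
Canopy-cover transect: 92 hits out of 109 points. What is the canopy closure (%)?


Formula: Canopy closure = covered points / total points * 100
Closure = 92 / 109 * 100
Closure = 0.844 * 100 = 84.4%

84.4


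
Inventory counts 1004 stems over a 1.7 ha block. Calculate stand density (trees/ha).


Formula: Stand Density = N_trees / Area_ha
Density = 1004 trees / 1.7 ha
Density = 591 trees/ha

591


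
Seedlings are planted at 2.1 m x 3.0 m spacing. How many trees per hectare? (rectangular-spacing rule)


Formula: TPH = 10000 m^2/ha / (spacing_x * spacing_y)
Area per tree = 2.1 m * 3.0 m = 6.3 m^2
TPH = 10000 / 6.3 = 1587 trees/ha

1587


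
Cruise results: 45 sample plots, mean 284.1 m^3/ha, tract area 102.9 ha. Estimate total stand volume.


Formula: Total Volume = Mean Volume per ha * Total Area
Total Volume = 284.1 m^3/ha * 102.9 ha
Total Volume = 29234 m^3

29234


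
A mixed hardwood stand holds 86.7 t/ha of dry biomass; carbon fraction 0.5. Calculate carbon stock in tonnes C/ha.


Formula: Carbon Stock = Biomass * Carbon Fraction
C = 86.7 t/ha * 0.5
C = 43.4 t C/ha

43.4


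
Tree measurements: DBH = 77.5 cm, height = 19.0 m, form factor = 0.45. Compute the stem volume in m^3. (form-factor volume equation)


Formula: V = pi * (DBH/200)^2 * H * ff
Radius = DBH/200 = 77.5/200 = 0.3875 m
Radius^2 = 0.3875^2 = 0.15015625 m^2
V = pi * 0.15015625 * 19.0 * 0.45
V = 4.033 m^3

4.033


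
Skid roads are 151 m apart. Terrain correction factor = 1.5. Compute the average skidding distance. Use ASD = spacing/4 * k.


Formula: ASD = (spacing / 4) * correction
Uncorrected distance = spacing / 4 = 151 / 4 = 37.75 m
ASD = 37.75 * 1.5 = 57 m

57


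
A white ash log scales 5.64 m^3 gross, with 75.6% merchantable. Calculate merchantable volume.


Formula: MV = V_total * (merchantable_pct / 100)
Merchantable fraction = 75.6% / 100 = 0.756
MV = 5.64 m^3 * 0.756 = 4.264 m^3

4.264


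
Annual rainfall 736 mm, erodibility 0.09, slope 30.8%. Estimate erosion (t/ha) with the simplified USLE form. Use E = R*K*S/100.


Formula: E = R * K * S / 100  (simplified USLE)
R * K = 736 * 0.09 = 66.24
E = 66.24 * 30.8 / 100 = 20.4 t/ha

20.4


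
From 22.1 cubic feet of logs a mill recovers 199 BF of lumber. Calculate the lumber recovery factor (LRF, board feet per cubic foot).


Formula: LRF = Lumber Output (BF) / Log Input (ft^3)
LRF = 199 BF / 22.1 ft^3
LRF = 9.0 BF/ft^3

9.0


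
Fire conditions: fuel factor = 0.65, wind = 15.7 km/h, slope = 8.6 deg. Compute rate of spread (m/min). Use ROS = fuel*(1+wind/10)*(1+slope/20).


Formula: ROS = fuel * (1 + wind/10) * (1 + slope/20)
Wind factor = 1 + 15.7/10 = 2.57
Slope factor = 1 + 8.6/20 = 1.43
ROS = 0.65 * 2.57 * 1.43 = 2.39 m/min

2.39


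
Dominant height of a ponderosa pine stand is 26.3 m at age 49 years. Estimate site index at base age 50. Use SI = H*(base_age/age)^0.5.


Formula: SI = H_dom * (base_age / age)^0.5
Age ratio = 50 / 49 = 1.02041
sqrt(age_ratio) = 1.01015
SI = 26.3 * 1.01015 = 26.6 m

26.6


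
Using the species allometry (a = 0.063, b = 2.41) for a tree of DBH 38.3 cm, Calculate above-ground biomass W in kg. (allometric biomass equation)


Formula: W = a * DBH^b  (allometric power law)
DBH^b = 38.3^2.41 = 6538.9655
W = 0.063 * 6538.9655 = 412.0 kg

412.0


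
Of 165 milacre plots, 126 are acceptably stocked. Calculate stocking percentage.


Formula: Stocking % = stocked plots / total plots * 100
Stocking = 126 / 165 * 100
Stocking = 0.7636 * 100 = 76.4%

76.4


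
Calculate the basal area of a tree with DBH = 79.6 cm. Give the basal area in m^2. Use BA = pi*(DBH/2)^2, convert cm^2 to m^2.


Formula: BA = pi * (DBH/2)^2 / 10000  (cm^2 to m^2)
Radius = DBH/2 = 79.6/2 = 39.8 cm
BA = pi * 39.8^2 / 10000
   = 4976.4084 cm^2 / 10000
   = 0.4976 m^2

0.4976


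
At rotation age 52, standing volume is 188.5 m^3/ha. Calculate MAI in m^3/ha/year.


Formula: MAI = Total Volume / Stand Age
MAI = 188.5 m^3/ha / 52 years
MAI = 3.63 m^3/ha/year

3.63


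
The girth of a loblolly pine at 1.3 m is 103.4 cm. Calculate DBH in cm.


Formula: DBH = C / pi
DBH = 103.4 / pi
pi = 3.14159...
DBH = 32.9 cm

32.9


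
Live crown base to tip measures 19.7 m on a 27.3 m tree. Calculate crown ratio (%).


Formula: Crown Ratio = (Crown Length / Total Height) * 100
CR = (19.7 m / 27.3 m) * 100
CR = 0.7216 * 100 = 72.2%

72.2


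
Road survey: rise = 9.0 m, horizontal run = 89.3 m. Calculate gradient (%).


Formula: Gradient = rise / run * 100
Gradient = 9.0 / 89.3 * 100 = 10.1%

10.1


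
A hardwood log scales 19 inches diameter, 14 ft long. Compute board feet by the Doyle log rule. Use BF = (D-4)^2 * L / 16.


Doyle: BF = (D - 4)^2 * L / 16
Adjusted diameter = 19 - 4 = 15 in
(D-4)^2 = 15^2 = 225
BF = 225 * 14 / 16 = 197 BF

197


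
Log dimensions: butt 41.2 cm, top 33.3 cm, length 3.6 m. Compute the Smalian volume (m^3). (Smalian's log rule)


Smalian: V = (A1 + A2)/2 * L,  A = pi*(D/200)^2
A1 = pi*(41.2/200)^2 = 0.133317 m^2
A2 = pi*(33.3/200)^2 = 0.087092 m^2
V = (0.133317+0.087092)/2*3.6 = 0.3967 m^3

0.3967


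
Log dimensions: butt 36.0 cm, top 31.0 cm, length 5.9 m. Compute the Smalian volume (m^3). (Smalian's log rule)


Smalian: V = (A1 + A2)/2 * L,  A = pi*(D/200)^2
A1 = pi*(36.0/200)^2 = 0.101788 m^2
A2 = pi*(31.0/200)^2 = 0.075477 m^2
V = (0.101788+0.075477)/2*5.9 = 0.5229 m^3

0.5229
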